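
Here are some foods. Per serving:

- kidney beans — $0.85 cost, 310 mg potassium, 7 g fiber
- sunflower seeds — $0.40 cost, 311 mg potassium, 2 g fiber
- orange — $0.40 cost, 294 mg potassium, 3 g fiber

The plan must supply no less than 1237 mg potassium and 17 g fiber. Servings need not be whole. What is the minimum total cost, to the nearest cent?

An LP optimum is at a vertex; with two nutrient constraints at most two foods are used. Check each candidate.
kidney beans only: max(1237/310, 17/7) = 3.99 servings → $3.39.
sunflower seeds only: max(1237/311, 17/2) = 8.5 servings → $3.40.
orange only: max(1237/294, 17/3) = 5.667 servings → $2.27.
kidney beans + sunflower seeds with both tight: 1.807 servings and 2.177 servings → $2.41.
kidney beans + orange with both tight: 1.141 servings and 3.004 servings → $2.17.
sunflower seeds + orange: the both-tight solution has a negative serving — not a feasible corner.
The minimum over all feasible corners is $2.17.

$2.17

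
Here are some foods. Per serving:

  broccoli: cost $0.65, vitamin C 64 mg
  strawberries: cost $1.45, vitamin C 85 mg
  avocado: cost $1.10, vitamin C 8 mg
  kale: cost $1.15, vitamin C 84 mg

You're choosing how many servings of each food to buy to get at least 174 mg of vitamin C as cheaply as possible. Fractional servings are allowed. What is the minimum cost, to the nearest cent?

$1.77

Cost per mg of vitamin C: broccoli $0.0102, kale $0.0137, strawberries $0.0171, avocado $0.1375.
With no serving limits, use only broccoli: 174 mg / 64 mg = 2.719 servings × $0.65 = $1.77.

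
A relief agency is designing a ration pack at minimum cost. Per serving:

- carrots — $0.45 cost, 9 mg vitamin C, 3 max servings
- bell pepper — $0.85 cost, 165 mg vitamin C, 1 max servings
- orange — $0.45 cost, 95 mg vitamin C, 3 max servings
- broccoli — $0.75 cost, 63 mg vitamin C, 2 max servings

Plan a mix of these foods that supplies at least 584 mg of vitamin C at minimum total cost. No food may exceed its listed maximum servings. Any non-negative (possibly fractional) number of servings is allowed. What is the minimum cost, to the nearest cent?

Cost per mg of vitamin C: orange $0.0047, bell pepper $0.0052, broccoli $0.0119, carrots $0.0500.
Take 3 servings of orange: +285.0 mg vitamin C for $1.35 (total $1.35, still need 299.0 mg).
Take 1 serving of bell pepper: +165.0 mg vitamin C for $0.85 (total $2.20, still need 134.0 mg).
Take 2 servings of broccoli: +126.0 mg vitamin C for $1.50 (total $3.70, still need 8.0 mg).
Take 0.8889 servings of carrots: +8.0 mg vitamin C for $0.40 (total $4.10, still need 0.0 mg).
Greedy by cheapest-per-mg is optimal for a single linear constraint, so the minimum cost is $4.10.

$4.10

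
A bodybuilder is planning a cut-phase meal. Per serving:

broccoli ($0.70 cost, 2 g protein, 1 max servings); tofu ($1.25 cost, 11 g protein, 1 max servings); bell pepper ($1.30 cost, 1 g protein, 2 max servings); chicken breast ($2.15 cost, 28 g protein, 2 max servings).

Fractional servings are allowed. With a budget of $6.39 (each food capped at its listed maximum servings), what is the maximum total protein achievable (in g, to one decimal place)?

69.1 g

Protein per dollar: chicken breast 13.02, tofu 8.8, broccoli 2.857, bell pepper 0.7692.
Take 2 servings of chicken breast: spends $4.30, +56.0 g protein (running total 56.0 g).
Take 1 serving of tofu: spends $1.25, +11.0 g protein (running total 67.0 g).
Take 1 serving of broccoli: spends $0.70, +2.0 g protein (running total 69.0 g).
Take 0.1077 servings of bell pepper: spends $0.14, +0.1 g protein (running total 69.1 g).
Filling greedily by protein-per-dollar is optimal for one linear limit, giving 69.1 g.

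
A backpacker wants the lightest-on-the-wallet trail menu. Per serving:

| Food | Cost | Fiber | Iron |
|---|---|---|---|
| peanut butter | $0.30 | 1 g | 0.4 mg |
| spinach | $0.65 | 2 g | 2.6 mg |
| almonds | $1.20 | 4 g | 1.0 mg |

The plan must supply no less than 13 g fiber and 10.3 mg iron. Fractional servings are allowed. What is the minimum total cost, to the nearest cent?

Compare the cost at each extreme point of the feasible region.
peanut butter only: max(13/1, 10.3/0.4) = 25.75 servings → $7.72.
spinach only: max(13/2, 10.3/2.6) = 6.5 servings → $4.22.
almonds only: max(13/4, 10.3/1.0) = 10.3 servings → $12.36.
peanut butter + spinach with both tight: 7.333 servings and 2.833 servings → $4.04.
peanut butter + almonds: the both-tight solution has a negative serving — not a feasible corner.
spinach + almonds with both tight: 3.357 servings and 1.571 servings → $4.07.
So the least-cost plan costs $4.04.

$4.04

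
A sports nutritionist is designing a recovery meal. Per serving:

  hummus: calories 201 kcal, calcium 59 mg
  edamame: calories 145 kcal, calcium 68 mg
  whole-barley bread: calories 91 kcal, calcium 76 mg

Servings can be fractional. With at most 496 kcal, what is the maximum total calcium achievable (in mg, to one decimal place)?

414.2 mg

Calcium per kcal: whole-barley bread 0.8352, edamame 0.469, hummus 0.2935.
With no serving limits, spend the whole calories allowance on whole-barley bread: 496 kcal / 91 kcal × 76 mg = 414.2 mg.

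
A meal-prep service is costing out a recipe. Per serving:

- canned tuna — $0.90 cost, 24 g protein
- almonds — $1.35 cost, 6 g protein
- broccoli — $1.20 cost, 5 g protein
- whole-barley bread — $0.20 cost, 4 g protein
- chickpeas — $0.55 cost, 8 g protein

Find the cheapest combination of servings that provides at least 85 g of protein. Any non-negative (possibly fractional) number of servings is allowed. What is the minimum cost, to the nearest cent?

$3.19

Cost per g of protein: canned tuna $0.0375, whole-barley bread $0.0500, chickpeas $0.0688, almonds $0.2250, broccoli $0.2400.
With no serving limits, use only canned tuna: 85 g / 24 g = 3.542 servings × $0.90 = $3.19.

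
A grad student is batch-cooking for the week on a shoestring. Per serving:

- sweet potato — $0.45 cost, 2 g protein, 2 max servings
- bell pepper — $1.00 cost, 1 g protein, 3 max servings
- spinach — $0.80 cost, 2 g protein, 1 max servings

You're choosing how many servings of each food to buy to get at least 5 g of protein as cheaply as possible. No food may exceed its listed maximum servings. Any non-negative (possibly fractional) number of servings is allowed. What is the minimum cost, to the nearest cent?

Cost per g of protein: sweet potato $0.2250, spinach $0.4000, bell pepper $1.0000.
Take 2 servings of sweet potato: +4.0 g protein for $0.90 (total $0.90, still need 1.0 g).
Take 0.5 servings of spinach: +1.0 g protein for $0.40 (total $1.30, still need 0.0 g).
Greedy by cheapest-per-g is optimal for a single linear constraint, so the minimum cost is $1.30.

$1.30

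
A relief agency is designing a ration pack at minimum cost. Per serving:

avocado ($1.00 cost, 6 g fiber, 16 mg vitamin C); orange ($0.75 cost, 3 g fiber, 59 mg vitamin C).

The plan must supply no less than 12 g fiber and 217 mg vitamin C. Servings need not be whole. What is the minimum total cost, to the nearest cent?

Check every corner: each single food scaled to meet both minima, and each pair solved so both constraints bind.
avocado only: max(12/6, 217/16) = 13.56 servings → $13.56.
orange only: max(12/3, 217/59) = 4 servings → $3.00.
avocado + orange with both tight: 0.1863 servings and 3.627 servings → $2.91.
The minimum over all feasible corners is $2.91.

$2.91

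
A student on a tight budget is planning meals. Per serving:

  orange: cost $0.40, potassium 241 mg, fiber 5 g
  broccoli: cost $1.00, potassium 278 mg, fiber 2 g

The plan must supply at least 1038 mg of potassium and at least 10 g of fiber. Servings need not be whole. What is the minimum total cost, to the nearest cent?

$1.72

Two binding constraints pin down two serving amounts, so the optimal mix uses at most two foods. The candidates are each food alone (scaled to the tighter of potassium/fiber) and each pair with both constraints tight.
orange only: max(1038/241, 10/5) = 4.307 servings → $1.72.
broccoli only: max(1038/278, 10/2) = 5 servings → $5.00.
orange + broccoli with both tight: 0.7753 servings and 3.062 servings → $3.37.
Cheapest feasible corner: $1.72.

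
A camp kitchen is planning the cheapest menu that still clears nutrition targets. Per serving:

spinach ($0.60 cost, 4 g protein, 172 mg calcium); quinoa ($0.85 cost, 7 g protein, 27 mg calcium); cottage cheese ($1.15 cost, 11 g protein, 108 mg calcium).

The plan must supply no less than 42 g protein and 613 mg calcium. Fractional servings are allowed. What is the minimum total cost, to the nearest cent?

$4.67

The cheapest plan sits at a corner of the feasible region — with two constraints it uses at most two foods.
spinach only: max(42/4, 613/172) = 10.5 servings → $6.30.
quinoa only: max(42/7, 613/27) = 22.7 servings → $19.30.
cottage cheese only: max(42/11, 613/108) = 5.676 servings → $6.53.
spinach + quinoa with both tight: 2.88 servings and 4.354 servings → $5.43.
spinach + cottage cheese with both tight: 1.512 servings and 3.268 servings → $4.67.
quinoa + cottage cheese: intersection lies outside the first quadrant.
Cheapest feasible corner: $4.67.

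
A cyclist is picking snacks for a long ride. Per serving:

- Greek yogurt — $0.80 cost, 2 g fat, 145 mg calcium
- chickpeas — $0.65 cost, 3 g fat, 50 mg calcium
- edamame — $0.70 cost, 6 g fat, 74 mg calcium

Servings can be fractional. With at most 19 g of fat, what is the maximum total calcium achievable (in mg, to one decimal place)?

1377.5 mg

Calcium per g fat: Greek yogurt 72.5, chickpeas 16.67, edamame 12.33.
With no serving limits, spend the whole fat allowance on Greek yogurt: 19 g / 2 g × 145 mg = 1377.5 mg.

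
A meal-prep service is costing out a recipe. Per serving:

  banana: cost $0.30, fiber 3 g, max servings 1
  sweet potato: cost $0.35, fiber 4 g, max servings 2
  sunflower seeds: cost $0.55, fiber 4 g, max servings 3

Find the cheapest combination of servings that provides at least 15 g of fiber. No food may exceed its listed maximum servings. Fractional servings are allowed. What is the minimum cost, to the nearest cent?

Cost per g of fiber: sweet potato $0.0875, banana $0.1000, sunflower seeds $0.1375.
Take 2 servings of sweet potato: +8.0 g fiber for $0.70 (total $0.70, still need 7.0 g).
Take 1 serving of banana: +3.0 g fiber for $0.30 (total $1.00, still need 4.0 g).
Take 1 serving of sunflower seeds: +4.0 g fiber for $0.55 (total $1.55, still need 0.0 g).
Greedy by cheapest-per-g is optimal for a single linear constraint, so the minimum cost is $1.55.

$1.55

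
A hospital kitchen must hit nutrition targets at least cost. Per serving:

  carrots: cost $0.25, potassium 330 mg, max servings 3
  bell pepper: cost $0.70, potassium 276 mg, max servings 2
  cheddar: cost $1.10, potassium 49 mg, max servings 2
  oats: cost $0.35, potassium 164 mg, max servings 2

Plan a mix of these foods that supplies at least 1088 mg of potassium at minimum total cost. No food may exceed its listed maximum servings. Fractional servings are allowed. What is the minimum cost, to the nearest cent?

Cost per mg of potassium: carrots $0.0008, oats $0.0021, bell pepper $0.0025, cheddar $0.0224.
Take 3 servings of carrots: +990.0 mg potassium for $0.75 (total $0.75, still need 98.0 mg).
Take 0.5976 servings of oats: +98.0 mg potassium for $0.21 (total $0.96, still need 0.0 mg).
Greedy by cheapest-per-mg is optimal for a single linear constraint, so the minimum cost is $0.96.

$0.96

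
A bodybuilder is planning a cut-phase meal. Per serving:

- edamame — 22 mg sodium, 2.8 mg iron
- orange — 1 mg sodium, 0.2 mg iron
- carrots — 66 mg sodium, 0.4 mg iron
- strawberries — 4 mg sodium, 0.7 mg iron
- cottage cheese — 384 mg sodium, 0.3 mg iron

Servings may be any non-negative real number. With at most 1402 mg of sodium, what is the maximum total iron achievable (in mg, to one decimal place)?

Iron per mg sodium: orange 0.2, strawberries 0.175, edamame 0.1273, carrots 0.006061, cottage cheese 0.0007813.
With no serving limits, spend the whole sodium allowance on orange: 1402 mg / 1 mg × 0.2 mg = 280.4 mg.

280.4 mg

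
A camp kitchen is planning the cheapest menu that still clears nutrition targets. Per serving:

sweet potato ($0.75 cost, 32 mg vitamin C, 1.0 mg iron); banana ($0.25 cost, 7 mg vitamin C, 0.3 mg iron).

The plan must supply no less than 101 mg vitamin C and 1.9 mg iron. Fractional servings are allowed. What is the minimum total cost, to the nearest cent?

$2.37

Two binding constraints pin down two serving amounts, so the optimal mix uses at most two foods. The candidates are each food alone (scaled to the tighter of vitamin C/iron) and each pair with both constraints tight.
sweet potato only: max(101/32, 1.9/1.0) = 3.156 servings → $2.37.
banana only: max(101/7, 1.9/0.3) = 14.43 servings → $3.61.
sweet potato + banana: the both-tight solution has a negative serving — not a feasible corner.
The minimum over all feasible corners is $2.37.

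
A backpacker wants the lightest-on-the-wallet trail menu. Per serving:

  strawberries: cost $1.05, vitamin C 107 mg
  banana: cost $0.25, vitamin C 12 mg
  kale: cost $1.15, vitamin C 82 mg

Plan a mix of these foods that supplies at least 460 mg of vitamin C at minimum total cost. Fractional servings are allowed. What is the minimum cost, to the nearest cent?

Cost per mg of vitamin C: strawberries $0.0098, kale $0.0140, banana $0.0208.
With no serving limits, use only strawberries: 460 mg / 107 mg = 4.299 servings × $1.05 = $4.51.

$4.51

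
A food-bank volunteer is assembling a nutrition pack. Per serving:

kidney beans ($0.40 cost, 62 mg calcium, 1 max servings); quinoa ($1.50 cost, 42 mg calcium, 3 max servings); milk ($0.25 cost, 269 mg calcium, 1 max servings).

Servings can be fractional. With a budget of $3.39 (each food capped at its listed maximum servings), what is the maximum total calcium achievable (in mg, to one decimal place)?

Calcium per dollar: milk 1076, kidney beans 155, quinoa 28.
Take 1 serving of milk: spends $0.25, +269.0 mg calcium (running total 269.0 mg).
Take 1 serving of kidney beans: spends $0.40, +62.0 mg calcium (running total 331.0 mg).
Take 1.827 servings of quinoa: spends $2.74, +76.7 mg calcium (running total 407.7 mg).
Greedy by best ratio exhausts the cost allowance optimally: 407.7 mg.

407.7 mg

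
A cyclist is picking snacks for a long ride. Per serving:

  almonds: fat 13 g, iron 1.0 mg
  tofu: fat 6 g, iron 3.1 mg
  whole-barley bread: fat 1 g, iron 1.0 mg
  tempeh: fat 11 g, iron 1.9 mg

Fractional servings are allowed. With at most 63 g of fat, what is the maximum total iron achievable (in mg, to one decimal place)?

Iron per g fat: whole-barley bread 1, tofu 0.5167, tempeh 0.1727, almonds 0.07692.
With no serving limits, spend the whole fat allowance on whole-barley bread: 63 g / 1 g × 1.0 mg = 63.0 mg.

63.0 mg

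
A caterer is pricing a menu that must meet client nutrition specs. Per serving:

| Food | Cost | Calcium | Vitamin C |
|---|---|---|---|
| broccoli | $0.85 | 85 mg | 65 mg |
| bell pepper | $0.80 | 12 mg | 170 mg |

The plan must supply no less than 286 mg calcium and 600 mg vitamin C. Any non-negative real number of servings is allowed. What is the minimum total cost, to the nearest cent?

$4.47

broccoli only: max(286/85, 600/65) = 9.231 servings → $7.85.
bell pepper only: max(286/12, 600/170) = 23.83 servings → $19.07.
broccoli + bell pepper with both tight: 3.03 servings and 2.371 servings → $4.47.
Cheapest feasible corner: $4.47.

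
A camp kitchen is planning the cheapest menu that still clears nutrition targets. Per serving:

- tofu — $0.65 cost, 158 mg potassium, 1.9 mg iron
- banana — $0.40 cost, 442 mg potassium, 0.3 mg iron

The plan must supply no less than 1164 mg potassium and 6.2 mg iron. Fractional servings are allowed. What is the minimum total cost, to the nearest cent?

tofu only: max(1164/158, 6.2/1.9) = 7.367 servings → $4.79.
banana only: max(1164/442, 6.2/0.3) = 20.67 servings → $8.27.
tofu + banana with both tight: 3.018 servings and 1.555 servings → $2.58.
The minimum over all feasible corners is $2.58.

$2.58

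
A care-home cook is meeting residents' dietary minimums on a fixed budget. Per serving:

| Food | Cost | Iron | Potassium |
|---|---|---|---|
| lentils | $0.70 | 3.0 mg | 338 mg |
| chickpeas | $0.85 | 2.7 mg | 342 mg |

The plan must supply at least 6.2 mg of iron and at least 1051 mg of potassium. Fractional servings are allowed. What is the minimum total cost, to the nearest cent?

$2.18

The cheapest plan sits at a corner of the feasible region — with two constraints it uses at most two foods.
lentils only: max(6.2/3.0, 1051/338) = 3.109 servings → $2.18.
chickpeas only: max(6.2/2.7, 1051/342) = 3.073 servings → $2.61.
lentils + chickpeas with both targets exact would need a negative amount; discard.
So the least-cost plan costs $2.18.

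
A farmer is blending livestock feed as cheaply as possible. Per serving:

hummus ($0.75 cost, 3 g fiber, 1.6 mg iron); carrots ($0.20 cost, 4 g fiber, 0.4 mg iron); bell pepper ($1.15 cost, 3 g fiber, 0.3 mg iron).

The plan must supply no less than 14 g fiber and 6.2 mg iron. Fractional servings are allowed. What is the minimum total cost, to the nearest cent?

$2.92

An LP optimum is at a vertex; with two nutrient constraints at most two foods are used. Check each candidate.
hummus only: max(14/3, 6.2/1.6) = 4.667 servings → $3.50.
carrots only: max(14/4, 6.2/0.4) = 15.5 servings → $3.10.
bell pepper only: max(14/3, 6.2/0.3) = 20.67 servings → $23.77.
hummus + carrots with both tight: 3.692 servings and 0.7308 servings → $2.92.
hummus + bell pepper with both tight: 3.692 servings and 0.9744 servings → $3.89.
carrots + bell pepper (both tight): parallel constraints — no distinct corner.
So the least-cost plan costs $2.92.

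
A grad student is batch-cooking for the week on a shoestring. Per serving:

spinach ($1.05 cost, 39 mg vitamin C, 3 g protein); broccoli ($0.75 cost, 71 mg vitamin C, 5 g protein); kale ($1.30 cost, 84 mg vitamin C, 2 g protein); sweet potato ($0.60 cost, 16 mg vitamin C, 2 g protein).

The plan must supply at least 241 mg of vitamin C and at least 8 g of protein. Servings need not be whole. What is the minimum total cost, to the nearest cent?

$2.55

At the optimum either one food covers both requirements or two foods hit both targets exactly; no other combination can be cheaper.
spinach only: max(241/39, 8/3) = 6.179 servings → $6.49.
broccoli only: max(241/71, 8/5) = 3.394 servings → $2.55.
kale only: max(241/84, 8/2) = 4 servings → $5.20.
sweet potato only: max(241/16, 8/2) = 15.06 servings → $9.04.
spinach + broccoli: the both-tight solution has a negative serving — not a feasible corner.
spinach + kale with both tight: 1.092 servings and 2.362 servings → $4.22.
spinach + sweet potato: intersection lies outside the first quadrant.
broccoli + kale with both tight: 0.6835 servings and 2.291 servings → $3.49.
broccoli + sweet potato: intersection lies outside the first quadrant.
kale + sweet potato with both tight: 2.603 servings and 1.397 servings → $4.22.
The minimum over all feasible corners is $2.55.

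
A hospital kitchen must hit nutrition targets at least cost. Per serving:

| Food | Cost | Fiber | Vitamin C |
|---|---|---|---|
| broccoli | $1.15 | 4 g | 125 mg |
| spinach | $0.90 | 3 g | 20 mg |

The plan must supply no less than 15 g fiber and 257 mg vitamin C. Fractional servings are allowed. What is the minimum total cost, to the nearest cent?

$4.31

An LP optimum is at a vertex; with two nutrient constraints at most two foods are used. Check each candidate.
broccoli only: max(15/4, 257/125) = 3.75 servings → $4.31.
spinach only: max(15/3, 257/20) = 12.85 servings → $11.56.
broccoli + spinach with both tight: 1.597 servings and 2.871 servings → $4.42.
The minimum over all feasible corners is $4.31.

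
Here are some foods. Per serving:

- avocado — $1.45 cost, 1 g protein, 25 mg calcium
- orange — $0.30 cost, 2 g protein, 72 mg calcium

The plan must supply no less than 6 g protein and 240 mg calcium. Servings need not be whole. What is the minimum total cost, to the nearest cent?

Check every corner: each single food scaled to meet both minima, and each pair solved so both constraints bind.
avocado only: max(6/1, 240/25) = 9.6 servings → $13.92.
orange only: max(6/2, 240/72) = 3.333 servings → $1.00.
avocado + orange with both targets exact would need a negative amount; discard.
The minimum over all feasible corners is $1.00.

$1.00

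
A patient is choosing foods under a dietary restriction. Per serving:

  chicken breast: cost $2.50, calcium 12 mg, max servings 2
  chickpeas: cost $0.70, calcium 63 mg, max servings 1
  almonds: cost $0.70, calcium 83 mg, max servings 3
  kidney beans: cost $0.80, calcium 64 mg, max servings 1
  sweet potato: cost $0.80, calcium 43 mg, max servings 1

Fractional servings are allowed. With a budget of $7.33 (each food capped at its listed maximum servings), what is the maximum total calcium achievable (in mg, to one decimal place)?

Calcium per dollar: almonds 118.6, chickpeas 90, kidney beans 80, sweet potato 53.75, chicken breast 4.8.
Take 3 servings of almonds: spends $2.10, +249.0 mg calcium (running total 249.0 mg).
Take 1 serving of chickpeas: spends $0.70, +63.0 mg calcium (running total 312.0 mg).
Take 1 serving of kidney beans: spends $0.80, +64.0 mg calcium (running total 376.0 mg).
Take 1 serving of sweet potato: spends $0.80, +43.0 mg calcium (running total 419.0 mg).
Take 1.172 servings of chicken breast: spends $2.93, +14.1 mg calcium (running total 433.1 mg).
Greedy by best ratio exhausts the cost allowance optimally: 433.1 mg.

433.1 mg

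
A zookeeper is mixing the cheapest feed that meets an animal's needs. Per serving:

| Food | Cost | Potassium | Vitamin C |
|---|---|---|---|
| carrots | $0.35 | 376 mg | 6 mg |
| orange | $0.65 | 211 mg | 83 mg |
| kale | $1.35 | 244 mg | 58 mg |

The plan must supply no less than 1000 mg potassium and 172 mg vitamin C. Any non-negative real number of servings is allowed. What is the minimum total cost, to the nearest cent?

$1.82

The cheapest plan sits at a corner of the feasible region — with two constraints it uses at most two foods.
carrots only: max(1000/376, 172/6) = 28.67 servings → $10.03.
orange only: max(1000/211, 172/83) = 4.739 servings → $3.08.
kale only: max(1000/244, 172/58) = 4.098 servings → $5.53.
carrots + orange with both tight: 1.56 servings and 1.96 servings → $1.82.
carrots + kale with both tight: 0.788 servings and 2.884 servings → $4.17.
orange + kale: the both-tight solution has a negative serving — not a feasible corner.
Cheapest feasible corner: $1.82.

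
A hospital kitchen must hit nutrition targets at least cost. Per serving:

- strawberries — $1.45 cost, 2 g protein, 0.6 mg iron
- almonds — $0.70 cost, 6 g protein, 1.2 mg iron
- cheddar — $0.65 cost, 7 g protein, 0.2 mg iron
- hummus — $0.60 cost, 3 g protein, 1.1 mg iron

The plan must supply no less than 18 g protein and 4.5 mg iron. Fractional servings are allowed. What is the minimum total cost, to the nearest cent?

$2.55

For a min-cost LP with two ≥-constraints, a basic feasible solution has at most two positive variables.
strawberries only: max(18/2, 4.5/0.6) = 9 servings → $13.05.
almonds only: max(18/6, 4.5/1.2) = 3.75 servings → $2.62.
cheddar only: max(18/7, 4.5/0.2) = 22.5 servings → $14.62.
hummus only: max(18/3, 4.5/1.1) = 6 servings → $3.60.
strawberries + almonds with both tight: 4.5 servings and 1.5 servings → $7.58.
strawberries + cheddar with both tight: 7.342 servings and 0.4737 servings → $10.95.
strawberries + hummus: intersection lies outside the first quadrant.
almonds + cheddar: the both-tight solution has a negative serving — not a feasible corner.
almonds + hummus with both tight: 2.1 servings and 1.8 servings → $2.55.
cheddar + hummus with both tight: 0.8873 servings and 3.93 servings → $2.93.
So the least-cost plan costs $2.55.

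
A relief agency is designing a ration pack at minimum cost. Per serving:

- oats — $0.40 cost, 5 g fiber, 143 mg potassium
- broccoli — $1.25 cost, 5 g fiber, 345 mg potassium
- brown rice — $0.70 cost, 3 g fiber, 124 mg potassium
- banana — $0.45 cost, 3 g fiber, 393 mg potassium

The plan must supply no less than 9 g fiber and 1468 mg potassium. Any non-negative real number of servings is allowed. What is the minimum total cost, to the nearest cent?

Two binding constraints pin down two serving amounts, so the optimal mix uses at most two foods. The candidates are each food alone (scaled to the tighter of fiber/potassium) and each pair with both constraints tight.
oats only: max(9/5, 1468/143) = 10.27 servings → $4.11.
broccoli only: max(9/5, 1468/345) = 4.255 servings → $5.32.
brown rice only: max(9/3, 1468/124) = 11.84 servings → $8.29.
banana only: max(9/3, 1468/393) = 3.735 servings → $1.68.
oats + broccoli with both targets exact would need a negative amount; discard.
oats + brown rice: the both-tight solution has a negative serving — not a feasible corner.
oats + banana with both targets exact would need a negative amount; discard.
broccoli + brown rice: intersection lies outside the first quadrant.
broccoli + banana with both targets exact would need a negative amount; discard.
brown rice + banana: intersection lies outside the first quadrant.
Cheapest feasible corner: $1.68.

$1.68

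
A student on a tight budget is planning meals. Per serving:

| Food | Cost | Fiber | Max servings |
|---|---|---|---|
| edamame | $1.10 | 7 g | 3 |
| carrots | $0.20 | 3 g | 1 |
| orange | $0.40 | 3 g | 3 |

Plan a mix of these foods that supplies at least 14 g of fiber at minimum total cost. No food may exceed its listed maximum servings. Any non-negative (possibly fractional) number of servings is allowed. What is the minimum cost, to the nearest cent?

Cost per g of fiber: carrots $0.0667, orange $0.1333, edamame $0.1571.
Take 1 serving of carrots: +3.0 g fiber for $0.20 (total $0.20, still need 11.0 g).
Take 3 servings of orange: +9.0 g fiber for $1.20 (total $1.40, still need 2.0 g).
Take 0.2857 servings of edamame: +2.0 g fiber for $0.31 (total $1.71, still need 0.0 g).
Filling from the cheapest source first is optimal under one linear minimum: $1.71.

$1.71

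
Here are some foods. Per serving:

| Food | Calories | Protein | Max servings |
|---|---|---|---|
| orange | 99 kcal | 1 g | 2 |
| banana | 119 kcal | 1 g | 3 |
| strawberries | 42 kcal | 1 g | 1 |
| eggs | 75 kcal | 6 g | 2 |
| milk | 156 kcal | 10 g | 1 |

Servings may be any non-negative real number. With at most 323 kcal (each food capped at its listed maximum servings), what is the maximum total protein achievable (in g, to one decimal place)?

Protein per kcal: eggs 0.08, milk 0.0641, strawberries 0.02381, orange 0.0101, banana 0.008403.
Take 2 servings of eggs: uses 150 kcal, +12.0 g protein (running total 12.0 g).
Take 1 serving of milk: uses 156 kcal, +10.0 g protein (running total 22.0 g).
Take 0.4048 servings of strawberries: uses 17 kcal, +0.4 g protein (running total 22.4 g).
Greedy by best ratio exhausts the calories allowance optimally: 22.4 g.

22.4 g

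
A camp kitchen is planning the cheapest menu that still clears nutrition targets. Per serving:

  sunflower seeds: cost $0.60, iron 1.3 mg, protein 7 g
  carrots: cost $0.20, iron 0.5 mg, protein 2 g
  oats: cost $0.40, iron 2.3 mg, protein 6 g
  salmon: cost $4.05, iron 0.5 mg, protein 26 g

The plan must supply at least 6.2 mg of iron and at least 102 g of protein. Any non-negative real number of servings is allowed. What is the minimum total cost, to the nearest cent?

$6.80

An LP optimum is at a vertex; with two nutrient constraints at most two foods are used. Check each candidate.
sunflower seeds only: max(6.2/1.3, 102/7) = 14.57 servings → $8.74.
carrots only: max(6.2/0.5, 102/2) = 51 servings → $10.20.
oats only: max(6.2/2.3, 102/6) = 17 servings → $6.80.
salmon only: max(6.2/0.5, 102/26) = 12.4 servings → $50.22.
sunflower seeds + carrots: intersection lies outside the first quadrant.
sunflower seeds + oats: intersection lies outside the first quadrant.
sunflower seeds + salmon with both tight: 3.637 servings and 2.944 servings → $14.10.
carrots + oats: intersection lies outside the first quadrant.
carrots + salmon with both tight: 9.183 servings and 3.217 servings → $14.86.
oats + salmon with both tight: 1.94 servings and 3.475 servings → $14.85.
The minimum over all feasible corners is $6.80.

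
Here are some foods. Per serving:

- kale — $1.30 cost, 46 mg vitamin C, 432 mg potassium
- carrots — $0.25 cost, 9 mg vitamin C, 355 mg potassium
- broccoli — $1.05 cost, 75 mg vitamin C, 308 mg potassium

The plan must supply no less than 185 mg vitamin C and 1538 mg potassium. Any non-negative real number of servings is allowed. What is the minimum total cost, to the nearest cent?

kale only: max(185/46, 1538/432) = 4.022 servings → $5.23.
carrots only: max(185/9, 1538/355) = 20.56 servings → $5.14.
broccoli only: max(185/75, 1538/308) = 4.994 servings → $5.24.
kale + carrots: intersection lies outside the first quadrant.
kale + broccoli with both tight: 3.202 servings and 0.5031 servings → $4.69.
carrots + broccoli with both tight: 2.447 servings and 2.173 servings → $2.89.
So the least-cost plan costs $2.89.

$2.89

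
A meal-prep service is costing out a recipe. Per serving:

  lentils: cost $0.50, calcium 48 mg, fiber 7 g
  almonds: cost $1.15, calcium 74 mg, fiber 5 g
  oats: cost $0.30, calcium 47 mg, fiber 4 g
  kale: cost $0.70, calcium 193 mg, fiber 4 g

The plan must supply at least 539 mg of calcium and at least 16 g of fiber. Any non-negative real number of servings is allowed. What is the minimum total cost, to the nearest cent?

$2.16

An LP optimum is at a vertex; with two nutrient constraints at most two foods are used. Check each candidate.
lentils only: max(539/48, 16/7) = 11.23 servings → $5.61.
almonds only: max(539/74, 16/5) = 7.284 servings → $8.38.
oats only: max(539/47, 16/4) = 11.47 servings → $3.44.
kale only: max(539/193, 16/4) = 4 servings → $2.80.
lentils + almonds: the both-tight solution has a negative serving — not a feasible corner.
lentils + oats with both targets exact would need a negative amount; discard.
lentils + kale with both tight: 0.8041 servings and 2.593 servings → $2.22.
almonds + oats: intersection lies outside the first quadrant.
almonds + kale with both tight: 1.393 servings and 2.259 servings → $3.18.
oats + kale with both tight: 1.596 servings and 2.404 servings → $2.16.
Cheapest feasible corner: $2.16.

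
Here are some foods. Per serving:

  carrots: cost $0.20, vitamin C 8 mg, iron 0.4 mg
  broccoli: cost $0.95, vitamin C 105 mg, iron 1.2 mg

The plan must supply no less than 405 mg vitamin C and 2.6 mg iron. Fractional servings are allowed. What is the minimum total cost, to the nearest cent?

$3.66

The cheapest plan sits at a corner of the feasible region — with two constraints it uses at most two foods.
carrots only: max(405/8, 2.6/0.4) = 50.62 servings → $10.12.
broccoli only: max(405/105, 2.6/1.2) = 3.857 servings → $3.66.
carrots + broccoli: intersection lies outside the first quadrant.
Cheapest feasible corner: $3.66.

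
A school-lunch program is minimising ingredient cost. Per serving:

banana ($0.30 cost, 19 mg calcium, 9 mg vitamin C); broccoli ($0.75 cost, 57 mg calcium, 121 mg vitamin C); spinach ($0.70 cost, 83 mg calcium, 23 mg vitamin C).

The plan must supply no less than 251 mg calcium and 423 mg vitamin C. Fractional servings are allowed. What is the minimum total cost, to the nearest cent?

$3.02

For a min-cost LP with two ≥-constraints, a basic feasible solution has at most two positive variables.
banana only: max(251/19, 423/9) = 47 servings → $14.10.
broccoli only: max(251/57, 423/121) = 4.404 servings → $3.30.
spinach only: max(251/83, 423/23) = 18.39 servings → $12.87.
banana + broccoli with both tight: 3.505 servings and 3.235 servings → $3.48.
banana + spinach: the both-tight solution has a negative serving — not a feasible corner.
broccoli + spinach with both tight: 3.36 servings and 0.7169 servings → $3.02.
The minimum over all feasible corners is $3.02.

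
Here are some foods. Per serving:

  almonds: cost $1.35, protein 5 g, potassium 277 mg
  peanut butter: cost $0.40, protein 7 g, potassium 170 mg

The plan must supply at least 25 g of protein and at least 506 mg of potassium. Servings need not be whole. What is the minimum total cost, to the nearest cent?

$1.43

almonds only: max(25/5, 506/277) = 5 servings → $6.75.
peanut butter only: max(25/7, 506/170) = 3.571 servings → $1.43.
almonds + peanut butter: intersection lies outside the first quadrant.
Cheapest feasible corner: $1.43.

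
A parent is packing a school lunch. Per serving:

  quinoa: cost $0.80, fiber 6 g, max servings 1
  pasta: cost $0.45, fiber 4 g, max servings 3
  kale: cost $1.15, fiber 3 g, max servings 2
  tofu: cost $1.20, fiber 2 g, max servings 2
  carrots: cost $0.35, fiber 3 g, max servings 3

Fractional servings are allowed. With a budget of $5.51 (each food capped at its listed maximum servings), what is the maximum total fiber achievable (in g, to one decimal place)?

Fiber per dollar: pasta 8.889, carrots 8.571, quinoa 7.5, kale 2.609, tofu 1.667.
Take 3 servings of pasta: spends $1.35, +12.0 g fiber (running total 12.0 g).
Take 3 servings of carrots: spends $1.05, +9.0 g fiber (running total 21.0 g).
Take 1 serving of quinoa: spends $0.80, +6.0 g fiber (running total 27.0 g).
Take 2 servings of kale: spends $2.30, +6.0 g fiber (running total 33.0 g).
Take 0.008333 servings of tofu: spends $0.01, +0.0 g fiber (running total 33.0 g).
Filling greedily by fiber-per-dollar is optimal for one linear limit, giving 33.0 g.

33.0 g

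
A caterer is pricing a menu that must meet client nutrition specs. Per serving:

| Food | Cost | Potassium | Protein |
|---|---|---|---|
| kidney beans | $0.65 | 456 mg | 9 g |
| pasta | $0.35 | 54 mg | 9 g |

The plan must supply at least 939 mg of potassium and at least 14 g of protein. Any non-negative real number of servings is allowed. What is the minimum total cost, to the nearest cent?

For a min-cost LP with two ≥-constraints, a basic feasible solution has at most two positive variables.
kidney beans only: max(939/456, 14/9) = 2.059 servings → $1.34.
pasta only: max(939/54, 14/9) = 17.39 servings → $6.09.
kidney beans + pasta: intersection lies outside the first quadrant.
So the least-cost plan costs $1.34.

$1.34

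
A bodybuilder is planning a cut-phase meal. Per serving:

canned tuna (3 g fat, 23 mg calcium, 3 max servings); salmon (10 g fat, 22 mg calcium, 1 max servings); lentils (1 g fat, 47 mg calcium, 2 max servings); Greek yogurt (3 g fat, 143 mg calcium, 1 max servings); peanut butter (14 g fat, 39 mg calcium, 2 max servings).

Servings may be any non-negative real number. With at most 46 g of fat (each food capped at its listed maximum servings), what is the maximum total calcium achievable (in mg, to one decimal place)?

392.8 mg

Calcium per g fat: Greek yogurt 47.67, lentils 47, canned tuna 7.667, peanut butter 2.786, salmon 2.2.
Take 1 serving of Greek yogurt: uses 3 g fat, +143.0 mg calcium (running total 143.0 mg).
Take 2 servings of lentils: uses 2 g fat, +94.0 mg calcium (running total 237.0 mg).
Take 3 servings of canned tuna: uses 9 g fat, +69.0 mg calcium (running total 306.0 mg).
Take 2 servings of peanut butter: uses 28 g fat, +78.0 mg calcium (running total 384.0 mg).
Take 0.4 servings of salmon: uses 4 g fat, +8.8 mg calcium (running total 392.8 mg).
Filling greedily by calcium-per-g fat is optimal for one linear limit, giving 392.8 mg.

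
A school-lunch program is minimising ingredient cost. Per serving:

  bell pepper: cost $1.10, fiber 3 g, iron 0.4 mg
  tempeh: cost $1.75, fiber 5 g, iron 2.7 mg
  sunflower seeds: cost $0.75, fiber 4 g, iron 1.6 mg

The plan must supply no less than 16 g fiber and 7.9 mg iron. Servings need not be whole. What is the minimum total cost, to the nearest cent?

$3.70

bell pepper only: max(16/3, 7.9/0.4) = 19.75 servings → $21.73.
tempeh only: max(16/5, 7.9/2.7) = 3.2 servings → $5.60.
sunflower seeds only: max(16/4, 7.9/1.6) = 4.938 servings → $3.70.
bell pepper + tempeh with both tight: 0.6066 servings and 2.836 servings → $5.63.
bell pepper + sunflower seeds: the both-tight solution has a negative serving — not a feasible corner.
tempeh + sunflower seeds with both tight: 2.143 servings and 1.321 servings → $4.74.
The minimum over all feasible corners is $3.70.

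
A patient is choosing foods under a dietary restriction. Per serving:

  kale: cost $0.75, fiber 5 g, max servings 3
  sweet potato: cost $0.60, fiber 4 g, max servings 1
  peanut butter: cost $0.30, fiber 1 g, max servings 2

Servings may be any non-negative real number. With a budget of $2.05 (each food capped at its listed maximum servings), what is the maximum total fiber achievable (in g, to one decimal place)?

Fiber per dollar: kale 6.667, sweet potato 6.667, peanut butter 3.333.
Take 2.733 servings of kale: spends $2.05, +13.7 g fiber (running total 13.7 g).
Filling greedily by fiber-per-dollar is optimal for one linear limit, giving 13.7 g.

13.7 g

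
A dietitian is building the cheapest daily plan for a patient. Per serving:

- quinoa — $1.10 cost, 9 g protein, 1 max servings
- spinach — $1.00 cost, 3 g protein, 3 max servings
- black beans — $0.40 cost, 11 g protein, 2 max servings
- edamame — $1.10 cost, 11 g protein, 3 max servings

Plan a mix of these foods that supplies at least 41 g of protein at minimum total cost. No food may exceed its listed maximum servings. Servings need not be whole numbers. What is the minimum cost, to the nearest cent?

Cost per g of protein: black beans $0.0364, edamame $0.1000, quinoa $0.1222, spinach $0.3333.
Take 2 servings of black beans: +22.0 g protein for $0.80 (total $0.80, still need 19.0 g).
Take 1.727 servings of edamame: +19.0 g protein for $1.90 (total $2.70, still need 0.0 g).
Filling from the cheapest source first is optimal under one linear minimum: $2.70.

$2.70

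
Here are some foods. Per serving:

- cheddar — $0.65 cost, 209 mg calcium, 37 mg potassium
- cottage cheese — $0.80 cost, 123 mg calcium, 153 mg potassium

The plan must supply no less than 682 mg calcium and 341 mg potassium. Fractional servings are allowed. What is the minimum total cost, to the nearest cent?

Check every corner: each single food scaled to meet both minima, and each pair solved so both constraints bind.
cheddar only: max(682/209, 341/37) = 9.216 servings → $5.99.
cottage cheese only: max(682/123, 341/153) = 5.545 servings → $4.44.
cheddar + cottage cheese with both tight: 2.275 servings and 1.679 servings → $2.82.
The minimum over all feasible corners is $2.82.

$2.82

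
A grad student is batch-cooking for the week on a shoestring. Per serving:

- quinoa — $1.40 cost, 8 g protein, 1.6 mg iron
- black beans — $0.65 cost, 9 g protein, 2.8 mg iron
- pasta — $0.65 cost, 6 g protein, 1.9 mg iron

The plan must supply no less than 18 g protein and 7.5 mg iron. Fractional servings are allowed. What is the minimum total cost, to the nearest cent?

$1.74

An LP optimum is at a vertex; with two nutrient constraints at most two foods are used. Check each candidate.
quinoa only: max(18/8, 7.5/1.6) = 4.688 servings → $6.56.
black beans only: max(18/9, 7.5/2.8) = 2.679 servings → $1.74.
pasta only: max(18/6, 7.5/1.9) = 3.947 servings → $2.57.
quinoa + black beans: intersection lies outside the first quadrant.
quinoa + pasta: the both-tight solution has a negative serving — not a feasible corner.
black beans + pasta with both targets exact would need a negative amount; discard.
Cheapest feasible corner: $1.74.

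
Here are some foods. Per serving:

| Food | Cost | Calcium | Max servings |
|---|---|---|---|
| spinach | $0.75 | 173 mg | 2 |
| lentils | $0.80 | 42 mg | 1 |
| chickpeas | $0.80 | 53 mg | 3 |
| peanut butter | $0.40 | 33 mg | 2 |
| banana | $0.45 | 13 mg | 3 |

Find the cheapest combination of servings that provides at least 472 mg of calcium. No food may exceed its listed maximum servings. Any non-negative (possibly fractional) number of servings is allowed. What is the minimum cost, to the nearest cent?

Cost per mg of calcium: spinach $0.0043, peanut butter $0.0121, chickpeas $0.0151, lentils $0.0190, banana $0.0346.
Take 2 servings of spinach: +346.0 mg calcium for $1.50 (total $1.50, still need 126.0 mg).
Take 2 servings of peanut butter: +66.0 mg calcium for $0.80 (total $2.30, still need 60.0 mg).
Take 1.132 servings of chickpeas: +60.0 mg calcium for $0.91 (total $3.21, still need 0.0 mg).
Filling from the cheapest source first is optimal under one linear minimum: $3.21.

$3.21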